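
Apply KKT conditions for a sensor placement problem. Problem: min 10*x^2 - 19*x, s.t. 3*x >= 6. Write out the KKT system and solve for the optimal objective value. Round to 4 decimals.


Step 1: Try lambda = 0 (constraint inactive).
x_unc = 19/(2*10) = 0.95
Check: 3*0.95 = 2.85 < 6 -- violated!
Step 2: Constraint must be active: 3*x = 6
x* = 6/3 = 2.0
lambda = (2*10*2.0 - 19)/3 = 7.0
Step 3: Compute optimal value.
f(x*) = 10*2.0^2 - 19*2.0 = 2.0


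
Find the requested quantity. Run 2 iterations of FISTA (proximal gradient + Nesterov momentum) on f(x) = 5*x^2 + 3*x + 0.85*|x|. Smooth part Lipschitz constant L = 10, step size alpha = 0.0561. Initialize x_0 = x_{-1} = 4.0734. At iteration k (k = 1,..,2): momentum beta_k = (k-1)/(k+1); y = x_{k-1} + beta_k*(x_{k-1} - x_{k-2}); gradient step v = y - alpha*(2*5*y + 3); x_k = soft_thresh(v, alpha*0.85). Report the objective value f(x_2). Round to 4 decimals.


FISTA on f(x) = 5*x^2 + 3*x + 0.85*|x|
L = 10, alpha = 0.0561
Iteration 1: beta = 0.0, y = 4.0734 + 0.0*(4.0734 - 4.0734) = 4.0734
  grad(y) = 43.734, v = y - alpha*grad = 1.6199
  prox(v) = soft_thresh(1.6199, 0.0477) = 1.5722
Iteration 2: beta = 0.3333, y = 1.5722 + 0.3333*(1.5722 - 4.0734) = 0.7385
  grad(y) = 10.3852, v = y - alpha*grad = 0.1559
  prox(v) = soft_thresh(0.1559, 0.0477) = 0.1082
f(x_2) = 5*0.1082^2 + 3*0.1082 + 0.85*|0.1082| = 0.4752


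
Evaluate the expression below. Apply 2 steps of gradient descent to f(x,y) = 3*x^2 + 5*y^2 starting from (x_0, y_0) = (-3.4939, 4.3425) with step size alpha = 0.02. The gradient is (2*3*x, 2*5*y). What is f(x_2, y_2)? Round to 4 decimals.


Gradient descent on f(x,y) = 3*x^2 + 5*y^2.
Starting point: (-3.4939, 4.3425), alpha = 0.02
Step 1: grad_x = 2*3*-3.4939 = -20.9634, grad_y = 2*5*4.3425 = 43.425
  x_1 = -3.4939 - 0.02*-20.9634 = -3.0746
  y_1 = 4.3425 - 0.02*43.425 = 3.474
Step 2: grad_x = 2*3*-3.0746 = -18.4478, grad_y = 2*5*3.474 = 34.74
  x_2 = -3.0746 - 0.02*-18.4478 = -2.7057
  y_2 = 3.474 - 0.02*34.74 = 2.7792
f(-2.7057, 2.7792) = 3*(-2.7057)^2 + 5*2.7792^2 = 60.5818


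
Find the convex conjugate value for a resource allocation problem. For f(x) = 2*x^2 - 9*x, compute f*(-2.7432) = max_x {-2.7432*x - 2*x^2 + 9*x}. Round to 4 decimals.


f*(y) = sup_x {y*x - a*x^2 - b*x} = sup_x {(y-b)*x - a*x^2}
FOC: (y - b) - 2a*x = 0 => x* = (y - b)/(2a)
x* = (-2.7432 + 9)/(2*2) = 1.5642
f*(-2.7432) = (y-b)^2/(4a) = (-2.7432 + 9)^2/(4*2)
= 39.1475/8 = 4.8934


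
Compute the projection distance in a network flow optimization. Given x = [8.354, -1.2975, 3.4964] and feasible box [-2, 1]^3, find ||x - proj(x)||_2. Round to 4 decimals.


Project each component onto [-2, 1].
clip(8.354) = 1.0, clip(-1.2975) = -1.2975, clip(3.4964) = 1.0
Projection = [1.0, -1.2975, 1.0]
Squared diffs: [54.0813, 0.0, 6.232]
Distance = sqrt(60.3133) = 7.7662


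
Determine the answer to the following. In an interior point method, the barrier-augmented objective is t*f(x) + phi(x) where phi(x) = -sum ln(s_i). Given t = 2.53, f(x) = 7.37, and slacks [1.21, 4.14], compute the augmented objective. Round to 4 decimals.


Step 1: Compute log-barrier.
ln values: [0.1906, 1.4207]
phi = -(0.1906 + 1.4207) = -1.6113
Step 2: Compute augmented objective.
t*f(x) = 2.53*7.37 = 18.6461
Total = 18.6461 - 1.6113 = 17.0348


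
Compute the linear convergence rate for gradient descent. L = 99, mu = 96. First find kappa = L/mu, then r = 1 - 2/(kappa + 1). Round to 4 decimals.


Step 1: Compute the condition number.
kappa = L/mu = 99/96 = 1.0313
Step 2: Compute the convergence rate.
r = 1 - 2/(kappa + 1) = 1 - 2*mu/(L + mu) = (L - mu)/(L + mu) = 3/195 = 0.0154


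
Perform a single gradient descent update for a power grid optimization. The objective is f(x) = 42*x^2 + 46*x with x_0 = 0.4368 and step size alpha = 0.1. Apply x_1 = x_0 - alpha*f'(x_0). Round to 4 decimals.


We compute the gradient at x_0 and apply the update.
f'(x) = 84*x + 46
f'(0.4368) = 84*0.4368 + 46 = 82.6912
x_1 = 0.4368 - 0.1*82.6912 = -7.8323


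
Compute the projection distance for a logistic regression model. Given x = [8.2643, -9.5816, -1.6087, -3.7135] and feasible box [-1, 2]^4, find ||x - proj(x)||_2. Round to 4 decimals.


Project each component onto [-1, 2].
clip(8.2643) = 2.0, clip(-9.5816) = -1.0, clip(-1.6087) = -1.0, clip(-3.7135) = -1.0
Projection = [2.0, -1.0, -1.0, -1.0]
Squared diffs: [39.2415, 73.6439, 0.3705, 7.3631]
Distance = sqrt(120.619) = 10.9827


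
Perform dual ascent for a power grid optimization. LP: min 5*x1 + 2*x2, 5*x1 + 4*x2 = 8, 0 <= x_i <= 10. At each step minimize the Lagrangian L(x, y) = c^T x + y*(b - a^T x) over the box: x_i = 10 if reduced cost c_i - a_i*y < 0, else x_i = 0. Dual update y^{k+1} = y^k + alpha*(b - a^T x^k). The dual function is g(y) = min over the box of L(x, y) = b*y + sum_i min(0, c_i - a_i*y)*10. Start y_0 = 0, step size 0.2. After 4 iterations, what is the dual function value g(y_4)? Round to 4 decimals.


Dual ascent for LP: min 5*x1 + 2*x2, 5*x1 + 4*x2 = 8, 0 <= x_i <= 10
Step 1: y^k = 0.0, reduced costs: (5.0, 2.0)
  x^k = (0.0, 0.0), subgradient = b - a^T x = 8.0
  y^{k+1} = 0.0 + 0.2*8.0 = 1.6
Step 2: y^k = 1.6, reduced costs: (-3.0, -4.4)
  x^k = (10.0, 10.0), subgradient = b - a^T x = -82.0
  y^{k+1} = 1.6 + 0.2*-82.0 = -14.8
Step 3: y^k = -14.8, reduced costs: (79.0, 61.2)
  x^k = (0.0, 0.0), subgradient = b - a^T x = 8.0
  y^{k+1} = -14.8 + 0.2*8.0 = -13.2
Step 4: y^k = -13.2, reduced costs: (71.0, 54.8)
  x^k = (0.0, 0.0), subgradient = b - a^T x = 8.0
  y^{k+1} = -13.2 + 0.2*8.0 = -11.6
Dual objective at y_4 = -11.6: reduced costs (63.0, 48.4), box minimizer x = (0.0, 0.0)
g(y_4) = b*y + (c1 - a1*y)*x1 + (c2 - a2*y)*x2 = 8*(-11.6) + 63.0*0.0 + 48.4*0.0 = -92.8 + 0.0 + 0.0 = -92.8


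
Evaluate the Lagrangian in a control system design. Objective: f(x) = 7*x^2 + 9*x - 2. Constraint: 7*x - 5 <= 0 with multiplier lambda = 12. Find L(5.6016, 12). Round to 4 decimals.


Step 1: Evaluate f(x).
f(5.6016) = 7*5.6016^2 + 9*5.6016 - 2 = 268.0599
Step 2: Evaluate g(x).
g(5.6016) = 7*5.6016 - 5 = 34.2112
Step 3: Compute Lagrangian.
L = 268.0599 + 12*34.2112 = 678.5943


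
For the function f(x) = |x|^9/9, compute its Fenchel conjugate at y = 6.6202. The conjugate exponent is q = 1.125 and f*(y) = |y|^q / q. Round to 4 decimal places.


The conjugate exponent q satisfies 1/p + 1/q = 1.
p = 9, so q = 9/(9 - 1) = 1.125
|y|^q = 6.6202^1.125 = 8.3846
f*(6.6202) = 8.3846 / 1.125 = 7.4529


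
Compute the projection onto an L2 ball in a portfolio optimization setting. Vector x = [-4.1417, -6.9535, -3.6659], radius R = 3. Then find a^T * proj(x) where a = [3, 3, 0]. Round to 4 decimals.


Step 1: Compute ||x|| (intermediates to 6 decimals).
||x|| = sqrt((-4.1417)^2 + (-6.9535)^2 + (-3.6659)^2) = 8.885025
Step 2: Project.
Since ||x|| > R, scale = R/||x|| = 3/8.885025 = 0.337647, proj(x) = scale * x
proj(x) = [-1.398433, -2.347828, -1.23778]
Step 3: Dot product.
a^T * proj(x) = 3*(-1.398433) + 3*(-2.347828) + 0*(-1.23778) = -11.2388


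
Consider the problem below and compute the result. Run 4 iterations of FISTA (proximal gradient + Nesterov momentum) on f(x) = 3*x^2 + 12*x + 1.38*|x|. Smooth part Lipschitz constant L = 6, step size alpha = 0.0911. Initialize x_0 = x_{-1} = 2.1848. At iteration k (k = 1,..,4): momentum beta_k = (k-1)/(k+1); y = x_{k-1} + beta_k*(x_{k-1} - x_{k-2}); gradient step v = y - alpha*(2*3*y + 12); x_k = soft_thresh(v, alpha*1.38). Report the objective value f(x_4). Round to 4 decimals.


FISTA on f(x) = 3*x^2 + 12*x + 1.38*|x|
L = 6, alpha = 0.0911
Iteration 1: beta = 0.0, y = 2.1848 + 0.0*(2.1848 - 2.1848) = 2.1848
  grad(y) = 25.1088, v = y - alpha*grad = -0.1026
  prox(v) = soft_thresh(-0.1026, 0.1257) = 0.0
Iteration 2: beta = 0.3333, y = 0.0 + 0.3333*(0.0 - 2.1848) = -0.7283
  grad(y) = 7.6304, v = y - alpha*grad = -1.4234
  prox(v) = soft_thresh(-1.4234, 0.1257) = -1.2977
Iteration 3: beta = 0.5, y = -1.2977 + 0.5*(-1.2977 - 0.0) = -1.9465
  grad(y) = 0.3209, v = y - alpha*grad = -1.9758
  prox(v) = soft_thresh(-1.9758, 0.1257) = -1.85
Iteration 4: beta = 0.6, y = -1.85 + 0.6*(-1.85 + 1.2977) = -2.1814
  grad(y) = -1.0887, v = y - alpha*grad = -2.0823
  prox(v) = soft_thresh(-2.0823, 0.1257) = -1.9565
f(x_4) = 3*(-1.9565)^2 + 12*(-1.9565) + 1.38*|-1.9565| = -9.2943


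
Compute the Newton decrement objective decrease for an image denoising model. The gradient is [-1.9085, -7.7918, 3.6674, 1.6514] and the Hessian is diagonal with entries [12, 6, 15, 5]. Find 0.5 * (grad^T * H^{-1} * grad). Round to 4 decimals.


Step 1: H is diagonal, so H^(-1) * g = [-0.159, -1.2986, 0.2445, 0.3303].
Step 2: g^T H^(-1) g = sum_i g_i^2 / H_ii
  = (-1.9085)^2/12 + (-7.7918)^2/6 + (3.6674)^2/15 + (1.6514)^2/5
  = 0.3035 + 10.1187 + 0.8967 + 0.5454 = 11.8643
Step 3: Objective decrease = 0.5 * g^T H^(-1) g = 5.9322


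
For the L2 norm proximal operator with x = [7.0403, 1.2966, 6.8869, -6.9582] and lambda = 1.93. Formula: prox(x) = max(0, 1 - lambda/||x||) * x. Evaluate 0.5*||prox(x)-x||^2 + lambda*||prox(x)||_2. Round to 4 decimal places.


Step 1: Compute ||x||.
||x|| = 12.1282
Step 2: Compute scaling factor.
scale = max(0, 1 - 1.93/12.1282) = 0.8409
Step 3: prox(x) = [5.92, 1.0903, 5.791, -5.8509]
||prox(x)|| = 10.1982
Step 4: Proximal objective.
0.5*||prox-x||^2 = 1.8625
lambda*||prox|| = 19.6825
Total = 21.545


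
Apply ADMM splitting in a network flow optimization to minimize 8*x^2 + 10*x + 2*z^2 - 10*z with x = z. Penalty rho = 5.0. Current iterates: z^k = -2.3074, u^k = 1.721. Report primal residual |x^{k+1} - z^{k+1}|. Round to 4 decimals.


ADMM iteration with rho = 5.0, z^k = -2.3074, u^k = 1.721
Step 1: x-update.
Minimize 8*x^2 + 10*x + (5.0/2)*(x + 2.3074 + 1.721)^2
FOC: (2*8 + 5.0)*x = -10 + 5.0*(-2.3074 - 1.721)
x^{k+1} = -1.4353
Step 2: z-update.
Minimize 2*z^2 - 10*z + (5.0/2)*(-1.4353 - z + 1.721)^2
FOC: (2*2 + 5.0)*z = 10 + 5.0*(-1.4353 + 1.721)
z^{k+1} = 1.2698
Step 3: u-update.
u^{k+1} = 1.721 - 1.4353 - 1.2698 = -0.9841
Step 4: Primal residual = |-1.4353 - 1.2698| = 2.7051


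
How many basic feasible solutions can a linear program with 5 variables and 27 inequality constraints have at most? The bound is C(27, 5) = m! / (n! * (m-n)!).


Each vertex corresponds to some choice of n active constraints out of m, so the number of vertices is at most C(m, n) = m! / (n!(m-n)!).
m = 27, n = 5
Numerator: 27 * 26 * 25 * 24 * 23
Denominator: 5! = 120
C(27, 5) = 80730


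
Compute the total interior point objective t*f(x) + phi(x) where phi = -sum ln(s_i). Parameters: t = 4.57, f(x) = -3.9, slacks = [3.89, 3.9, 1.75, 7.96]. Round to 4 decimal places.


Step 1: Compute log-barrier.
ln values: [1.3584, 1.361, 0.5596, 2.0744]
phi = -(1.3584 + 1.361 + 0.5596 + 2.0744) = -5.3534
Step 2: Compute augmented objective.
t*f(x) = 4.57*-3.9 = -17.823
Total = -17.823 - 5.3534 = -23.1764


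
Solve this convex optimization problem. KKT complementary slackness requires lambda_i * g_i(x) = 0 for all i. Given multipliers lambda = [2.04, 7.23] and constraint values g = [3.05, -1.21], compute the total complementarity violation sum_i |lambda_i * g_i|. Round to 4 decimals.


KKT complementary slackness check:
lambda_1 * g_1 = 2.04 * 3.05 = 6.222
lambda_2 * g_2 = 7.23 * -1.21 = -8.7483
Total violation = 6.222 + 8.7483 = 14.9703


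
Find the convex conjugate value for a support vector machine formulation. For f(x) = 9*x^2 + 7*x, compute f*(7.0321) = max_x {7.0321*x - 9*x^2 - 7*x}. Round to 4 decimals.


f*(y) = sup_x {y*x - a*x^2 - b*x} = sup_x {(y-b)*x - a*x^2}
FOC: (y - b) - 2a*x = 0 => x* = (y - b)/(2a)
x* = (7.0321 - 7)/(2*9) = 0.0018
f*(7.0321) = (y-b)^2/(4a) = (7.0321 - 7)^2/(4*9)
= 0.001/36 = 0.0


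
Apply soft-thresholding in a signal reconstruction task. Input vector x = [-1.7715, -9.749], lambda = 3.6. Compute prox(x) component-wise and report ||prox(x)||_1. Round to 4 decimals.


Soft-thresholding with lambda = 3.6:
prox(-1.7715) = sign(-1.7715)*max(|-1.7715| - 3.6, 0) = 0.0
prox(-9.749) = sign(-9.749)*max(|-9.749| - 3.6, 0) = -6.149
prox(x) = [0.0, -6.149]
||prox(x)||_1 = 0.0 + 6.149 = 6.149


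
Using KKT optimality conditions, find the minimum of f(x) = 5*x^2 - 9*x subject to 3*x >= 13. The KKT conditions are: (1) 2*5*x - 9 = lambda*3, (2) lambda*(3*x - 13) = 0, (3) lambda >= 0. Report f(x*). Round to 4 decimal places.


Step 1: Try lambda = 0 (constraint inactive).
x_unc = 9/(2*5) = 0.9
Check: 3*0.9 = 2.7 < 13 -- violated!
Step 2: Constraint must be active: 3*x = 13
x* = 13/3 = 4.3333 (rounded; the exact value 13/3 is used below)
lambda = (2*5*(13/3) - 9)/3 = 11.4444
Step 3: Compute optimal value.
f(x*) = 5*(13/3)^2 - 9*(13/3) = 54.8889


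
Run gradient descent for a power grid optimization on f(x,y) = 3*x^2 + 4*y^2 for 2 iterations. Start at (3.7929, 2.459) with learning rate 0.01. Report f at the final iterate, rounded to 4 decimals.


Gradient descent on f(x,y) = 3*x^2 + 4*y^2.
Starting point: (3.7929, 2.459), alpha = 0.01
Step 1: grad_x = 2*3*3.7929 = 22.7574, grad_y = 2*4*2.459 = 19.672
  x_1 = 3.7929 - 0.01*22.7574 = 3.5653
  y_1 = 2.459 - 0.01*19.672 = 2.2623
Step 2: grad_x = 2*3*3.5653 = 21.392, grad_y = 2*4*2.2623 = 18.0982
  x_2 = 3.5653 - 0.01*21.392 = 3.3514
  y_2 = 2.2623 - 0.01*18.0982 = 2.0813
f(3.3514, 2.0813) = 3*3.3514^2 + 4*2.0813^2 = 51.023


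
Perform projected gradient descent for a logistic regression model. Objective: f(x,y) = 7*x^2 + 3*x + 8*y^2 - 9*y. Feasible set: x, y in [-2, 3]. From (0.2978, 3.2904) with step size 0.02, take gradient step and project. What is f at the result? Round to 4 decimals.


Step 1: Compute gradient at (0.2978, 3.2904).
grad_x = 2*7*0.2978 + 3 = 7.1692
grad_y = 2*8*3.2904 - 9 = 43.6464
Step 2: Gradient step.
x_raw = 0.2978 - 0.02*7.1692 = 0.1544
y_raw = 3.2904 - 0.02*43.6464 = 2.4175
Step 3: Project onto [-2, 3].
x_proj = clip(0.1544) = 0.1544
y_proj = clip(2.4175) = 2.4175
Step 4: Evaluate f.
f(0.1544, 2.4175) = 25.6263


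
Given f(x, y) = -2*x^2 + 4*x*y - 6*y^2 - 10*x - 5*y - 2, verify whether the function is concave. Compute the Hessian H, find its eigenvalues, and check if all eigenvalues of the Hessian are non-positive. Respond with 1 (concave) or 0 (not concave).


The Hessian of f(x,y) = -2*x^2 + 4*x*y - 6*y^2 - 10*x - 5*y - 2 is:
H = [[-4, 4], [4, -12]]
Trace = -4 - 12 = -16
Determinant = -4*-12 - (4)^2 = 32
Discriminant = (-16)^2 - 4*32 = 128.0
Eigenvalues: lambda_1 = -13.6569, lambda_2 = -2.3431
The function is concave.

1


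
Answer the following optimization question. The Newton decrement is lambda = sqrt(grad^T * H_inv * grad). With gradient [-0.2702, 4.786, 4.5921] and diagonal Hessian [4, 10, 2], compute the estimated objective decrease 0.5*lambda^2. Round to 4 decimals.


Step 1: H is diagonal, so H^(-1) * g = [-0.0676, 0.4786, 2.2961].
Step 2: g^T H^(-1) g = sum_i g_i^2 / H_ii
  = (-0.2702)^2/4 + (4.786)^2/10 + (4.5921)^2/2
  = 0.0183 + 2.2906 + 10.5437 = 12.8525
Step 3: Objective decrease = 0.5 * g^T H^(-1) g = 6.4263


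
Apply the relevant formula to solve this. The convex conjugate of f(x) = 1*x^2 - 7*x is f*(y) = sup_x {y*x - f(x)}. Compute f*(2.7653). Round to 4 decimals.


f*(y) = sup_x {y*x - a*x^2 - b*x} = sup_x {(y-b)*x - a*x^2}
FOC: (y - b) - 2a*x = 0 => x* = (y - b)/(2a)
x* = (2.7653 + 7)/(2*1) = 4.8827
f*(2.7653) = (y-b)^2/(4a) = (2.7653 + 7)^2/(4*1)
= 95.3611/4 = 23.8403


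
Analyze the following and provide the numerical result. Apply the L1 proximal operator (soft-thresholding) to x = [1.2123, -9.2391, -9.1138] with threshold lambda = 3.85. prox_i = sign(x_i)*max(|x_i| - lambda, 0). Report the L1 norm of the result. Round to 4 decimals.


Soft-thresholding with lambda = 3.85:
prox(1.2123) = sign(1.2123)*max(|1.2123| - 3.85, 0) = 0.0
prox(-9.2391) = sign(-9.2391)*max(|-9.2391| - 3.85, 0) = -5.3891
prox(-9.1138) = sign(-9.1138)*max(|-9.1138| - 3.85, 0) = -5.2638
prox(x) = [0.0, -5.3891, -5.2638]
||prox(x)||_1 = 0.0 + 5.3891 + 5.2638 = 10.6529


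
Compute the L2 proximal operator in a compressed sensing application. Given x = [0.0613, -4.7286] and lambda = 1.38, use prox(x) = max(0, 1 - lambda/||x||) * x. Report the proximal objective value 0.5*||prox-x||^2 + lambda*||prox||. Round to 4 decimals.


Step 1: Compute ||x||.
||x|| = 4.729
Step 2: Compute scaling factor.
scale = max(0, 1 - 1.38/4.729) = 0.7082
Step 3: prox(x) = [0.0434, -3.3487]
||prox(x)|| = 3.349
Step 4: Proximal objective.
0.5*||prox-x||^2 = 0.9522
lambda*||prox|| = 4.6216
Total = 5.5738


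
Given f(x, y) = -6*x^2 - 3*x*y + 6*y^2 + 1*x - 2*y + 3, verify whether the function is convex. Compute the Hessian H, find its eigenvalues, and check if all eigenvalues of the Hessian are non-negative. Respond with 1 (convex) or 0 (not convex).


The Hessian of f(x,y) = -6*x^2 - 3*x*y + 6*y^2 + 1*x - 2*y + 3 is:
H = [[-12, -3], [-3, 12]]
Trace = -12 + 12 = 0
Determinant = -12*12 - (-3)^2 = -153
Discriminant = (0)^2 - 4*-153 = 612.0
Eigenvalues: lambda_1 = -12.3693, lambda_2 = 12.3693
The function is not convex.

0


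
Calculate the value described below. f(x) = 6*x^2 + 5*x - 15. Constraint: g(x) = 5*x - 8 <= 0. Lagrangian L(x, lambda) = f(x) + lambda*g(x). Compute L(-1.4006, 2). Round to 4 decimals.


Step 1: Evaluate f(x).
f(-1.4006) = 6*(-1.4006)^2 + 5*(-1.4006) - 15 = -10.2329
Step 2: Evaluate g(x).
g(-1.4006) = 5*-1.4006 - 8 = -15.003
Step 3: Compute Lagrangian.
L = -10.2329 + 2*-15.003 = -40.2389


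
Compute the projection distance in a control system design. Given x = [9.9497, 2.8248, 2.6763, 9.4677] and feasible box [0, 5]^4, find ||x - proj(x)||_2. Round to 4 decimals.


Project each component onto [0, 5].
clip(9.9497) = 5.0, clip(2.8248) = 2.8248, clip(2.6763) = 2.6763, clip(9.4677) = 5.0
Projection = [5.0, 2.8248, 2.6763, 5.0]
Squared diffs: [24.4995, 0.0, 0.0, 19.9603]
Distance = sqrt(44.4598) = 6.6678


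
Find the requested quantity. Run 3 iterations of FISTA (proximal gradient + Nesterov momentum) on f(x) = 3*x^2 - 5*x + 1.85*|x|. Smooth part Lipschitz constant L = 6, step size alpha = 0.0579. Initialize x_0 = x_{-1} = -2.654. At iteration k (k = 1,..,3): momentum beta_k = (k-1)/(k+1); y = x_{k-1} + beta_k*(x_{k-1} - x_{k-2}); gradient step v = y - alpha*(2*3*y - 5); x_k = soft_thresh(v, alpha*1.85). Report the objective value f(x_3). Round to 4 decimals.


FISTA on f(x) = 3*x^2 - 5*x + 1.85*|x|
L = 6, alpha = 0.0579
Iteration 1: beta = 0.0, y = -2.654 + 0.0*(-2.654 + 2.654) = -2.654
  grad(y) = -20.924, v = y - alpha*grad = -1.4425
  prox(v) = soft_thresh(-1.4425, 0.1071) = -1.3354
Iteration 2: beta = 0.3333, y = -1.3354 + 0.3333*(-1.3354 + 2.654) = -0.8958
  grad(y) = -10.3751, v = y - alpha*grad = -0.2951
  prox(v) = soft_thresh(-0.2951, 0.1071) = -0.188
Iteration 3: beta = 0.5, y = -0.188 + 0.5*(-0.188 + 1.3354) = 0.3857
  grad(y) = -2.686, v = y - alpha*grad = 0.5412
  prox(v) = soft_thresh(0.5412, 0.1071) = 0.4341
f(x_3) = 3*0.4341^2 - 5*0.4341 + 1.85*|0.4341| = -0.8021


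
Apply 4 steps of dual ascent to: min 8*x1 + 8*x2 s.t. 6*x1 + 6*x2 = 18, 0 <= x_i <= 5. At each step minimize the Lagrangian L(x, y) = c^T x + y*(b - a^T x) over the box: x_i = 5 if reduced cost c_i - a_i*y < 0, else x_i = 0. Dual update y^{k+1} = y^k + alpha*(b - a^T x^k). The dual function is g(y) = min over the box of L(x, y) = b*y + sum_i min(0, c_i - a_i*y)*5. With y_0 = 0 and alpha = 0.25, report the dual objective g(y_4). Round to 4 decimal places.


Dual ascent for LP: min 8*x1 + 8*x2, 6*x1 + 6*x2 = 18, 0 <= x_i <= 5
Step 1: y^k = 0.0, reduced costs: (8.0, 8.0)
  x^k = (0.0, 0.0), subgradient = b - a^T x = 18.0
  y^{k+1} = 0.0 + 0.25*18.0 = 4.5
Step 2: y^k = 4.5, reduced costs: (-19.0, -19.0)
  x^k = (5.0, 5.0), subgradient = b - a^T x = -42.0
  y^{k+1} = 4.5 + 0.25*-42.0 = -6.0
Step 3: y^k = -6.0, reduced costs: (44.0, 44.0)
  x^k = (0.0, 0.0), subgradient = b - a^T x = 18.0
  y^{k+1} = -6.0 + 0.25*18.0 = -1.5
Step 4: y^k = -1.5, reduced costs: (17.0, 17.0)
  x^k = (0.0, 0.0), subgradient = b - a^T x = 18.0
  y^{k+1} = -1.5 + 0.25*18.0 = 3.0
Dual objective at y_4 = 3.0: reduced costs (-10.0, -10.0), box minimizer x = (5.0, 5.0)
g(y_4) = b*y + (c1 - a1*y)*x1 + (c2 - a2*y)*x2 = 18*3.0 + (-10.0)*5.0 + (-10.0)*5.0 = 54.0 - 50.0 - 50.0 = -46.0


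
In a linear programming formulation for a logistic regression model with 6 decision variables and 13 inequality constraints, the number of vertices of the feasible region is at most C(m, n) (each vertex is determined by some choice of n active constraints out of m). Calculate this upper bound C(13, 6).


Each vertex corresponds to some choice of n active constraints out of m, so the number of vertices is at most C(m, n) = m! / (n!(m-n)!).
m = 13, n = 6
Numerator: 13 * 12 * 11 * 10 * 9 * 8
Denominator: 6! = 720
C(13, 6) = 1716


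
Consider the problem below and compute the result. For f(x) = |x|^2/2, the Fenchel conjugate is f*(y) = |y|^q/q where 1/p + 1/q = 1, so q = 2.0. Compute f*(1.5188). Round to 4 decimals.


The conjugate exponent q satisfies 1/p + 1/q = 1.
p = 2, so q = 2/(2 - 1) = 2.0
|y|^q = 1.5188^2.0 = 2.3068
f*(1.5188) = 2.3068 / 2.0 = 1.1534


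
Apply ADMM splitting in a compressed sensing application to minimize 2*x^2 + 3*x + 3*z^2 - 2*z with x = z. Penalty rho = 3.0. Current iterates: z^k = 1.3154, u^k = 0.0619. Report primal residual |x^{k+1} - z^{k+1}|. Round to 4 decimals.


ADMM iteration with rho = 3.0, z^k = 1.3154, u^k = 0.0619
Step 1: x-update.
Minimize 2*x^2 + 3*x + (3.0/2)*(x - 1.3154 + 0.0619)^2
FOC: (2*2 + 3.0)*x = -3 + 3.0*(1.3154 - 0.0619)
x^{k+1} = 0.1086
Step 2: z-update.
Minimize 3*z^2 - 2*z + (3.0/2)*(0.1086 - z + 0.0619)^2
FOC: (2*3 + 3.0)*z = 2 + 3.0*(0.1086 + 0.0619)
z^{k+1} = 0.2791
Step 3: u-update.
u^{k+1} = 0.0619 + 0.1086 - 0.2791 = -0.1085
Step 4: Primal residual = |0.1086 - 0.2791| = 0.1704


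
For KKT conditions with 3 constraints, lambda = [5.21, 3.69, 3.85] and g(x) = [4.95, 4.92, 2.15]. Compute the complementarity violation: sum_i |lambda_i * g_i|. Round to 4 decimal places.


KKT complementary slackness check:
lambda_1 * g_1 = 5.21 * 4.95 = 25.7895
lambda_2 * g_2 = 3.69 * 4.92 = 18.1548
lambda_3 * g_3 = 3.85 * 2.15 = 8.2775
Total violation = 25.7895 + 18.1548 + 8.2775 = 52.2218


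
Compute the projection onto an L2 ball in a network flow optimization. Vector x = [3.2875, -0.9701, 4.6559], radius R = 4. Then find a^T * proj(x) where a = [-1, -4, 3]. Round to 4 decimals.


Step 1: Compute ||x|| (intermediates to 6 decimals).
||x|| = sqrt(3.2875^2 + (-0.9701)^2 + 4.6559^2) = 5.781536
Step 2: Project.
Since ||x|| > R, scale = R/||x|| = 4/5.781536 = 0.691858, proj(x) = scale * x
proj(x) = [2.274483, -0.671171, 3.221222]
Step 3: Dot product.
a^T * proj(x) = -1*2.274483 - 4*(-0.671171) + 3*3.221222 = 10.0739


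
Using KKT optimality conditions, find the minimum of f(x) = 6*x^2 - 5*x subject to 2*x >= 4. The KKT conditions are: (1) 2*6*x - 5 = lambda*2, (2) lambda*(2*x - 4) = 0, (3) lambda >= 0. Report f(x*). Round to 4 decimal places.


Step 1: Try lambda = 0 (constraint inactive).
x_unc = 5/(2*6) = 0.4167
Check: 2*0.4167 = 0.8334 < 4 -- violated!
Step 2: Constraint must be active: 2*x = 4
x* = 4/2 = 2.0
lambda = (2*6*2.0 - 5)/2 = 9.5
Step 3: Compute optimal value.
f(x*) = 6*2.0^2 - 5*2.0 = 14.0


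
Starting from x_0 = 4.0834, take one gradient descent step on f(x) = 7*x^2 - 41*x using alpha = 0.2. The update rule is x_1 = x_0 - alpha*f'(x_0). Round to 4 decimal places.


We compute the gradient at x_0 and apply the update.
f'(x) = 14*x - 41
f'(4.0834) = 14*4.0834 - 41 = 16.1676
x_1 = 4.0834 - 0.2*16.1676 = 0.8499


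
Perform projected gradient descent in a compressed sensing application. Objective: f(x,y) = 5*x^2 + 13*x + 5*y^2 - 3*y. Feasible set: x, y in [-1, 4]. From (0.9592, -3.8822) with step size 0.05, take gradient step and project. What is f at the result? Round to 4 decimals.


Step 1: Compute gradient at (0.9592, -3.8822).
grad_x = 2*5*0.9592 + 13 = 22.592
grad_y = 2*5*-3.8822 - 3 = -41.822
Step 2: Gradient step.
x_raw = 0.9592 - 0.05*22.592 = -0.1704
y_raw = -3.8822 - 0.05*-41.822 = -1.7911
Step 3: Project onto [-1, 4].
x_proj = clip(-0.1704) = -0.1704
y_proj = clip(-1.7911) = -1.0
Step 4: Evaluate f.
f(-0.1704, -1.0) = 5.93


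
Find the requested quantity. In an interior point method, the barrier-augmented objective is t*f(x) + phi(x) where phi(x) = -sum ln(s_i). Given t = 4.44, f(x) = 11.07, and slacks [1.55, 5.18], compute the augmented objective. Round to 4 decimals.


Step 1: Compute log-barrier.
ln values: [0.4383, 1.6448]
phi = -(0.4383 + 1.6448) = -2.0831
Step 2: Compute augmented objective.
t*f(x) = 4.44*11.07 = 49.1508
Total = 49.1508 - 2.0831 = 47.0677


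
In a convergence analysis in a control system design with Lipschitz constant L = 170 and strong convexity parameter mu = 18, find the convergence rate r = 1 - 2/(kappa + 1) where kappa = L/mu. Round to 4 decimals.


Step 1: Compute the condition number.
kappa = L/mu = 170/18 = 9.4444
Step 2: Compute the convergence rate.
r = 1 - 2/(kappa + 1) = 1 - 2*mu/(L + mu) = (L - mu)/(L + mu) = 152/188 = 0.8085


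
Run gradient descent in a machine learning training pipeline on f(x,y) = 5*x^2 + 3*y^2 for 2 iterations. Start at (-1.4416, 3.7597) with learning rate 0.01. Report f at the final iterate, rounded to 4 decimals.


Gradient descent on f(x,y) = 5*x^2 + 3*y^2.
Starting point: (-1.4416, 3.7597), alpha = 0.01
Step 1: grad_x = 2*5*-1.4416 = -14.416, grad_y = 2*3*3.7597 = 22.5582
  x_1 = -1.4416 - 0.01*-14.416 = -1.2974
  y_1 = 3.7597 - 0.01*22.5582 = 3.5341
Step 2: grad_x = 2*5*-1.2974 = -12.9744, grad_y = 2*3*3.5341 = 21.2047
  x_2 = -1.2974 - 0.01*-12.9744 = -1.1677
  y_2 = 3.5341 - 0.01*21.2047 = 3.3221
f(-1.1677, 3.3221) = 5*(-1.1677)^2 + 3*3.3221^2 = 39.926


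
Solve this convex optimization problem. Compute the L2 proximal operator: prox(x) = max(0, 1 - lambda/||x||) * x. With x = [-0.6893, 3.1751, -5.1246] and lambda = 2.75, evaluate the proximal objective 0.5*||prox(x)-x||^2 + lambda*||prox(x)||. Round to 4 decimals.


Step 1: Compute ||x||.
||x|| = 6.0678
Step 2: Compute scaling factor.
scale = max(0, 1 - 2.75/6.0678) = 0.5468
Step 3: prox(x) = [-0.3769, 1.7361, -2.8021]
||prox(x)|| = 3.3178
Step 4: Proximal objective.
0.5*||prox-x||^2 = 3.7813
lambda*||prox|| = 9.124
Total = 12.9051


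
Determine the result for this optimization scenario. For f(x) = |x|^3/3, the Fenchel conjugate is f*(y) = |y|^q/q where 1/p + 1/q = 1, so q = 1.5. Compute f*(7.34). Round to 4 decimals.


The conjugate exponent q satisfies 1/p + 1/q = 1.
p = 3, so q = 3/(3 - 1) = 1.5
|y|^q = 7.34^1.5 = 19.8858
f*(7.34) = 19.8858 / 1.5 = 13.2572


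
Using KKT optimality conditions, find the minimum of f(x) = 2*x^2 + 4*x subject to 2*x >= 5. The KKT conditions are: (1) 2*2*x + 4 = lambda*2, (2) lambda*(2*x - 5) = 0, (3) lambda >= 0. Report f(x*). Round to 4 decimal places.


Step 1: Try lambda = 0 (constraint inactive).
x_unc = -4/(2*2) = -1.0
Check: 2*-1.0 = -2.0 < 5 -- violated!
Step 2: Constraint must be active: 2*x = 5
x* = 5/2 = 2.5
lambda = (2*2*2.5 + 4)/2 = 7.0
Step 3: Compute optimal value.
f(x*) = 2*2.5^2 + 4*2.5 = 22.5


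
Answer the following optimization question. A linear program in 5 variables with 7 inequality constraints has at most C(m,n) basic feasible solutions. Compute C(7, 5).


Each vertex corresponds to some choice of n active constraints out of m, so the number of vertices is at most C(m, n) = m! / (n!(m-n)!).
m = 7, n = 5
Numerator: 7 * 6 * 5 * 4 * 3
Denominator: 5! = 120
C(7, 5) = 21


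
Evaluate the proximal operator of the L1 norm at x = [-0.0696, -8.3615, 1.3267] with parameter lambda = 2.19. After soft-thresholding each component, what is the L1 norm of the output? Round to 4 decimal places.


Soft-thresholding with lambda = 2.19:
prox(-0.0696) = sign(-0.0696)*max(|-0.0696| - 2.19, 0) = 0.0
prox(-8.3615) = sign(-8.3615)*max(|-8.3615| - 2.19, 0) = -6.1715
prox(1.3267) = sign(1.3267)*max(|1.3267| - 2.19, 0) = 0.0
prox(x) = [0.0, -6.1715, 0.0]
||prox(x)||_1 = 0.0 + 6.1715 + 0.0 = 6.1715


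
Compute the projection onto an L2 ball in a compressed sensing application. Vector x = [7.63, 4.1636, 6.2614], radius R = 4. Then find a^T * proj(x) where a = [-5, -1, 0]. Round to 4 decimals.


Step 1: Compute ||x|| (intermediates to 6 decimals).
||x|| = sqrt(7.63^2 + 4.1636^2 + 6.2614^2) = 10.712497
Step 2: Project.
Since ||x|| > R, scale = R/||x|| = 4/10.712497 = 0.373396, proj(x) = scale * x
proj(x) = [2.849011, 1.554672, 2.337982]
Step 3: Dot product.
a^T * proj(x) = -5*2.849011 - 1*1.554672 + 0*2.337982 = -15.7997


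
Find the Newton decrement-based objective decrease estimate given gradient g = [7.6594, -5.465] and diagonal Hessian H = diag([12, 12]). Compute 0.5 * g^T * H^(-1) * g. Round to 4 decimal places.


Step 1: H is diagonal, so H^(-1) * g = [0.6383, -0.4554].
Step 2: g^T H^(-1) g = sum_i g_i^2 / H_ii
  = (7.6594)^2/12 + (-5.465)^2/12
  = 4.8889 + 2.4889 = 7.3777
Step 3: Objective decrease = 0.5 * g^T H^(-1) g = 3.6889


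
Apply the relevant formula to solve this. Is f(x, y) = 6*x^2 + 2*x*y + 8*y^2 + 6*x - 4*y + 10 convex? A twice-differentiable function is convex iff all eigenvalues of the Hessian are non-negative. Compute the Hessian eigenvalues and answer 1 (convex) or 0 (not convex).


The Hessian of f(x,y) = 6*x^2 + 2*x*y + 8*y^2 + 6*x - 4*y + 10 is:
H = [[12, 2], [2, 16]]
Trace = 12 + 16 = 28
Determinant = 12*16 - (2)^2 = 188
Discriminant = (28)^2 - 4*188 = 32.0
Eigenvalues: lambda_1 = 11.1716, lambda_2 = 16.8284
The function is convex.

1


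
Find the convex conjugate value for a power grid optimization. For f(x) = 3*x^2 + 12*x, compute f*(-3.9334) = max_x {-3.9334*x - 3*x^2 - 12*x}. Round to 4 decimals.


f*(y) = sup_x {y*x - a*x^2 - b*x} = sup_x {(y-b)*x - a*x^2}
FOC: (y - b) - 2a*x = 0 => x* = (y - b)/(2a)
x* = (-3.9334 - 12)/(2*3) = -2.6556
f*(-3.9334) = (y-b)^2/(4a) = (-3.9334 - 12)^2/(4*3)
= 253.8732/12 = 21.1561


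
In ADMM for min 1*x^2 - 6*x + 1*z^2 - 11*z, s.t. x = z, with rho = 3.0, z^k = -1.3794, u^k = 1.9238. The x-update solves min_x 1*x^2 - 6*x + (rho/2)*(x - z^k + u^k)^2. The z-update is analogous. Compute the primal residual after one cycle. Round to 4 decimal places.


ADMM iteration with rho = 3.0, z^k = -1.3794, u^k = 1.9238
Step 1: x-update.
Minimize 1*x^2 - 6*x + (3.0/2)*(x + 1.3794 + 1.9238)^2
FOC: (2*1 + 3.0)*x = 6 + 3.0*(-1.3794 - 1.9238)
x^{k+1} = -0.7819
Step 2: z-update.
Minimize 1*z^2 - 11*z + (3.0/2)*(-0.7819 - z + 1.9238)^2
FOC: (2*1 + 3.0)*z = 11 + 3.0*(-0.7819 + 1.9238)
z^{k+1} = 2.8851
Step 3: u-update.
u^{k+1} = 1.9238 - 0.7819 - 2.8851 = -1.7432
Step 4: Primal residual = |-0.7819 - 2.8851| = 3.667


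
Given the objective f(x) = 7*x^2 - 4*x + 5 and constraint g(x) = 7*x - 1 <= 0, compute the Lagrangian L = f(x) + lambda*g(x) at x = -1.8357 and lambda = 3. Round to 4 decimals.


Step 1: Evaluate f(x).
f(-1.8357) = 7*(-1.8357)^2 - 4*(-1.8357) + 5 = 35.9314
Step 2: Evaluate g(x).
g(-1.8357) = 7*-1.8357 - 1 = -13.8499
Step 3: Compute Lagrangian.
L = 35.9314 + 3*-13.8499 = -5.6183


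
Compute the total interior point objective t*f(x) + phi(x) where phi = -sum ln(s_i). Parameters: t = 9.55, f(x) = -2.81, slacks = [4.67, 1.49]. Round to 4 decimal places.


Step 1: Compute log-barrier.
ln values: [1.5412, 0.3988]
phi = -(1.5412 + 0.3988) = -1.9399
Step 2: Compute augmented objective.
t*f(x) = 9.55*-2.81 = -26.8355
Total = -26.8355 - 1.9399 = -28.7754


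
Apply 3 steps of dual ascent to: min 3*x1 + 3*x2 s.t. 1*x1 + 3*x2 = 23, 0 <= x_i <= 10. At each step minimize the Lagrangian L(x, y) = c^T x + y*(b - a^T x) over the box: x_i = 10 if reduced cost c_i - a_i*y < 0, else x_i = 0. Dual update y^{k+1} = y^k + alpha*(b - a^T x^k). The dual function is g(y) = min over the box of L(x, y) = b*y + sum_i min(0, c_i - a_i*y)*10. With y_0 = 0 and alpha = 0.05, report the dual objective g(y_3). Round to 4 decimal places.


Dual ascent for LP: min 3*x1 + 3*x2, 1*x1 + 3*x2 = 23, 0 <= x_i <= 10
Step 1: y^k = 0.0, reduced costs: (3.0, 3.0)
  x^k = (0.0, 0.0), subgradient = b - a^T x = 23.0
  y^{k+1} = 0.0 + 0.05*23.0 = 1.15
Step 2: y^k = 1.15, reduced costs: (1.85, -0.45)
  x^k = (0.0, 10.0), subgradient = b - a^T x = -7.0
  y^{k+1} = 1.15 + 0.05*-7.0 = 0.8
Step 3: y^k = 0.8, reduced costs: (2.2, 0.6)
  x^k = (0.0, 0.0), subgradient = b - a^T x = 23.0
  y^{k+1} = 0.8 + 0.05*23.0 = 1.95
Dual objective at y_3 = 1.95: reduced costs (1.05, -2.85), box minimizer x = (0.0, 10.0)
g(y_3) = b*y + (c1 - a1*y)*x1 + (c2 - a2*y)*x2 = 23*1.95 + 1.05*0.0 + (-2.85)*10.0 = 44.85 + 0.0 - 28.5 = 16.35


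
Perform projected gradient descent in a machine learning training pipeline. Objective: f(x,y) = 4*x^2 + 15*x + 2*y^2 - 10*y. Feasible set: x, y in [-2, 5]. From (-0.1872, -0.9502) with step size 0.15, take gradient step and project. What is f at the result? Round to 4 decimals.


Step 1: Compute gradient at (-0.1872, -0.9502).
grad_x = 2*4*-0.1872 + 15 = 13.5024
grad_y = 2*2*-0.9502 - 10 = -13.8008
Step 2: Gradient step.
x_raw = -0.1872 - 0.15*13.5024 = -2.2126
y_raw = -0.9502 - 0.15*-13.8008 = 1.1199
Step 3: Project onto [-2, 5].
x_proj = clip(-2.2126) = -2.0
y_proj = clip(1.1199) = 1.1199
Step 4: Evaluate f.
f(-2.0, 1.1199) = -22.6908


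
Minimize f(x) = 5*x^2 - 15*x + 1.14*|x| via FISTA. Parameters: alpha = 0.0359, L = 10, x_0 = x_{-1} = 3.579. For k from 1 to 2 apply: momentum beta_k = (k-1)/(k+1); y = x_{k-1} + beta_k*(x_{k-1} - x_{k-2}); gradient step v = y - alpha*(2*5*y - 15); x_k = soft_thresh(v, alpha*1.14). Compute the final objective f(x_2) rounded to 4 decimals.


FISTA on f(x) = 5*x^2 - 15*x + 1.14*|x|
L = 10, alpha = 0.0359
Iteration 1: beta = 0.0, y = 3.579 + 0.0*(3.579 - 3.579) = 3.579
  grad(y) = 20.79, v = y - alpha*grad = 2.8326
  prox(v) = soft_thresh(2.8326, 0.0409) = 2.7917
Iteration 2: beta = 0.3333, y = 2.7917 + 0.3333*(2.7917 - 3.579) = 2.5293
  grad(y) = 10.2928, v = y - alpha*grad = 2.1598
  prox(v) = soft_thresh(2.1598, 0.0409) = 2.1188
f(x_2) = 5*2.1188^2 - 15*2.1188 + 1.14*|2.1188| = -6.9197


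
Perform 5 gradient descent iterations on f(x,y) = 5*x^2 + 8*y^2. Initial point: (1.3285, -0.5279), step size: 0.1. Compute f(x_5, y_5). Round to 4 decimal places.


Gradient descent on f(x,y) = 5*x^2 + 8*y^2.
Starting point: (1.3285, -0.5279), alpha = 0.1
Step 1: grad_x = 2*5*1.3285 = 13.285, grad_y = 2*8*-0.5279 = -8.4464
  x_1 = 1.3285 - 0.1*13.285 = 0.0
  y_1 = -0.5279 - 0.1*-8.4464 = 0.3167
Step 2: grad_x = 2*5*0.0 = 0.0, grad_y = 2*8*0.3167 = 5.0678
  x_2 = 0.0 - 0.1*0.0 = 0.0
  y_2 = 0.3167 - 0.1*5.0678 = -0.19
Step 3: grad_x = 2*5*0.0 = 0.0, grad_y = 2*8*-0.19 = -3.0407
  x_3 = 0.0 - 0.1*0.0 = 0.0
  y_3 = -0.19 - 0.1*-3.0407 = 0.114
Step 4: grad_x = 2*5*0.0 = 0.0, grad_y = 2*8*0.114 = 1.8244
  x_4 = 0.0 - 0.1*0.0 = 0.0
  y_4 = 0.114 - 0.1*1.8244 = -0.0684
Step 5: grad_x = 2*5*0.0 = 0.0, grad_y = 2*8*-0.0684 = -1.0947
  x_5 = 0.0 - 0.1*0.0 = 0.0
  y_5 = -0.0684 - 0.1*-1.0947 = 0.041
f(0.0, 0.041) = 5*0.0^2 + 8*0.041^2 = 0.0135


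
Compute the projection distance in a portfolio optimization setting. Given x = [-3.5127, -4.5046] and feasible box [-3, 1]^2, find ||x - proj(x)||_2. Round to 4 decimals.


Project each component onto [-3, 1].
clip(-3.5127) = -3.0, clip(-4.5046) = -3.0
Projection = [-3.0, -3.0]
Squared diffs: [0.2629, 2.2638]
Distance = sqrt(2.5267) = 1.5896


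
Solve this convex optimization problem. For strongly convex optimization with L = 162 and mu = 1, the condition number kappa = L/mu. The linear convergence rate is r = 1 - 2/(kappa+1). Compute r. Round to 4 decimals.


Step 1: Compute the condition number.
kappa = L/mu = 162/1 = 162.0
Step 2: Compute the convergence rate.
r = 1 - 2/(kappa + 1) = 1 - 2*mu/(L + mu) = (L - mu)/(L + mu) = 161/163 = 0.9877


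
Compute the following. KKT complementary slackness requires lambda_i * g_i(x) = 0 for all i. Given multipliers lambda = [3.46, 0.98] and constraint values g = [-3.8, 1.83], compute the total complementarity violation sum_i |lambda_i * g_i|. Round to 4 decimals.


KKT complementary slackness check:
lambda_1 * g_1 = 3.46 * -3.8 = -13.148
lambda_2 * g_2 = 0.98 * 1.83 = 1.7934
Total violation = 13.148 + 1.7934 = 14.9414


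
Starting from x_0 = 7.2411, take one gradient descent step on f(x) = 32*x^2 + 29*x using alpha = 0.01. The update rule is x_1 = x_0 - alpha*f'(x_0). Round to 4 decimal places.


We compute the gradient at x_0 and apply the update.
f'(x) = 64*x + 29
f'(7.2411) = 64*7.2411 + 29 = 492.4304
x_1 = 7.2411 - 0.01*492.4304 = 2.3168


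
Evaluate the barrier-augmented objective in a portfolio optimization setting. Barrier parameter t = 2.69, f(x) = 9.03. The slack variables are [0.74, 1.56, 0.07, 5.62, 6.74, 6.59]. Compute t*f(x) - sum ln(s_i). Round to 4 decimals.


Step 1: Compute log-barrier.
ln values: [-0.3011, 0.4447, -2.6593, 1.7263, 1.9081, 1.8856]
phi = -(-0.3011 + 0.4447 - 2.6593 + 1.7263 + 1.9081 + 1.8856) = -3.0043
Step 2: Compute augmented objective.
t*f(x) = 2.69*9.03 = 24.2907
Total = 24.2907 - 3.0043 = 21.2864


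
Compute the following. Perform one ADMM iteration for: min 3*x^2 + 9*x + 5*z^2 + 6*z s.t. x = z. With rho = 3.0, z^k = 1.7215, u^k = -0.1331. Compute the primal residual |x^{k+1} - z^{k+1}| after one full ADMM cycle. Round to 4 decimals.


ADMM iteration with rho = 3.0, z^k = 1.7215, u^k = -0.1331
Step 1: x-update.
Minimize 3*x^2 + 9*x + (3.0/2)*(x - 1.7215 - 0.1331)^2
FOC: (2*3 + 3.0)*x = -9 + 3.0*(1.7215 + 0.1331)
x^{k+1} = -0.3818
Step 2: z-update.
Minimize 5*z^2 + 6*z + (3.0/2)*(-0.3818 - z - 0.1331)^2
FOC: (2*5 + 3.0)*z = -6 + 3.0*(-0.3818 - 0.1331)
z^{k+1} = -0.5804
Step 3: u-update.
u^{k+1} = -0.1331 - 0.3818 + 0.5804 = 0.0655
Step 4: Primal residual = |-0.3818 + 0.5804| = 0.1986


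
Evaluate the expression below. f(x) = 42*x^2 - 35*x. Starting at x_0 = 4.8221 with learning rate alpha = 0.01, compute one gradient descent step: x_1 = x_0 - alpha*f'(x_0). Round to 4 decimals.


We compute the gradient at x_0 and apply the update.
f'(x) = 84*x - 35
f'(4.8221) = 84*4.8221 - 35 = 370.0564
x_1 = 4.8221 - 0.01*370.0564 = 1.1215


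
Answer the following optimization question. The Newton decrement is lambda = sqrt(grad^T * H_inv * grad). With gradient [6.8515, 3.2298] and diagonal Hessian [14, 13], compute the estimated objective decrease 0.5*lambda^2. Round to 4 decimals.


Step 1: H is diagonal, so H^(-1) * g = [0.4894, 0.2484].
Step 2: g^T H^(-1) g = sum_i g_i^2 / H_ii
  = (6.8515)^2/14 + (3.2298)^2/13
  = 3.3531 + 0.8024 = 4.1555
Step 3: Objective decrease = 0.5 * g^T H^(-1) g = 2.0778


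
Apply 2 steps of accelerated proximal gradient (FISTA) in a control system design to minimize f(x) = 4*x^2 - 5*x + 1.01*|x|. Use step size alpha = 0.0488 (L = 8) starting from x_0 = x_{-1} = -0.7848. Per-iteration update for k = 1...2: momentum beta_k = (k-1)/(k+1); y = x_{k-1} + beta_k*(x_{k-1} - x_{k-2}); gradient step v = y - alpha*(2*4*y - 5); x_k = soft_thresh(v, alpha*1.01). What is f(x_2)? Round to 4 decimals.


FISTA on f(x) = 4*x^2 - 5*x + 1.01*|x|
L = 8, alpha = 0.0488
Iteration 1: beta = 0.0, y = -0.7848 + 0.0*(-0.7848 + 0.7848) = -0.7848
  grad(y) = -11.2784, v = y - alpha*grad = -0.2344
  prox(v) = soft_thresh(-0.2344, 0.0493) = -0.1851
Iteration 2: beta = 0.3333, y = -0.1851 + 0.3333*(-0.1851 + 0.7848) = 0.0148
  grad(y) = -4.8819, v = y - alpha*grad = 0.253
  prox(v) = soft_thresh(0.253, 0.0493) = 0.2037
f(x_2) = 4*0.2037^2 - 5*0.2037 + 1.01*|0.2037| = -0.6468


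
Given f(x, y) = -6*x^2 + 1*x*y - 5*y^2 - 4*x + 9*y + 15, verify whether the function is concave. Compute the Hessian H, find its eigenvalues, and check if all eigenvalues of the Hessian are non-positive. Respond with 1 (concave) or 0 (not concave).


The Hessian of f(x,y) = -6*x^2 + 1*x*y - 5*y^2 - 4*x + 9*y + 15 is:
H = [[-12, 1], [1, -10]]
Trace = -12 - 10 = -22
Determinant = -12*-10 - (1)^2 = 119
Discriminant = (-22)^2 - 4*119 = 8.0
Eigenvalues: lambda_1 = -12.4142, lambda_2 = -9.5858
The function is concave.

1


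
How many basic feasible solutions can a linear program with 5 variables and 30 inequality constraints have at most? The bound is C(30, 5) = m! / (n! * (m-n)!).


Each vertex corresponds to some choice of n active constraints out of m, so the number of vertices is at most C(m, n) = m! / (n!(m-n)!).
m = 30, n = 5
Numerator: 30 * 29 * 28 * 27 * 26
Denominator: 5! = 120
C(30, 5) = 142506
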